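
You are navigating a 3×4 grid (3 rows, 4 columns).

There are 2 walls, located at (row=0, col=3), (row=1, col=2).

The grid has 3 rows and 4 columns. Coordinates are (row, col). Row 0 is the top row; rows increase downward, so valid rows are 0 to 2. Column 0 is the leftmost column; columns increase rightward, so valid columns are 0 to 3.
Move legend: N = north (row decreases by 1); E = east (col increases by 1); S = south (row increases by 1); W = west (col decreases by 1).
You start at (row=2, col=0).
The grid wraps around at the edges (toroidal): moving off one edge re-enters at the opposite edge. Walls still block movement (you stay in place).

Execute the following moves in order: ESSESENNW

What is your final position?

Answer: Final position: (row=2, col=1)

Derivation:
Start: (row=2, col=0)
  E (east): (row=2, col=0) -> (row=2, col=1)
  S (south): (row=2, col=1) -> (row=0, col=1)
  S (south): (row=0, col=1) -> (row=1, col=1)
  E (east): blocked, stay at (row=1, col=1)
  S (south): (row=1, col=1) -> (row=2, col=1)
  E (east): (row=2, col=1) -> (row=2, col=2)
  N (north): blocked, stay at (row=2, col=2)
  N (north): blocked, stay at (row=2, col=2)
  W (west): (row=2, col=2) -> (row=2, col=1)
Final: (row=2, col=1)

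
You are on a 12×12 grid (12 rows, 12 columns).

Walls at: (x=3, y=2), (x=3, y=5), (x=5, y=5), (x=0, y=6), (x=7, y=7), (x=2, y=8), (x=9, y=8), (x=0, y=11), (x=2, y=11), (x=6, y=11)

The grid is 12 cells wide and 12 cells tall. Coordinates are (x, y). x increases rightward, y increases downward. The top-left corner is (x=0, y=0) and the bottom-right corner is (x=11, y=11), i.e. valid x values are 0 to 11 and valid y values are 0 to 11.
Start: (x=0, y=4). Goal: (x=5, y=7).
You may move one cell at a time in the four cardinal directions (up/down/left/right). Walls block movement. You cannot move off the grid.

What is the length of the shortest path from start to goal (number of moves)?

BFS from (x=0, y=4) until reaching (x=5, y=7):
  Distance 0: (x=0, y=4)
  Distance 1: (x=0, y=3), (x=1, y=4), (x=0, y=5)
  Distance 2: (x=0, y=2), (x=1, y=3), (x=2, y=4), (x=1, y=5)
  Distance 3: (x=0, y=1), (x=1, y=2), (x=2, y=3), (x=3, y=4), (x=2, y=5), (x=1, y=6)
  Distance 4: (x=0, y=0), (x=1, y=1), (x=2, y=2), (x=3, y=3), (x=4, y=4), (x=2, y=6), (x=1, y=7)
  Distance 5: (x=1, y=0), (x=2, y=1), (x=4, y=3), (x=5, y=4), (x=4, y=5), (x=3, y=6), (x=0, y=7), (x=2, y=7), (x=1, y=8)
  Distance 6: (x=2, y=0), (x=3, y=1), (x=4, y=2), (x=5, y=3), (x=6, y=4), (x=4, y=6), (x=3, y=7), (x=0, y=8), (x=1, y=9)
  Distance 7: (x=3, y=0), (x=4, y=1), (x=5, y=2), (x=6, y=3), (x=7, y=4), (x=6, y=5), (x=5, y=6), (x=4, y=7), (x=3, y=8), (x=0, y=9), (x=2, y=9), (x=1, y=10)
  Distance 8: (x=4, y=0), (x=5, y=1), (x=6, y=2), (x=7, y=3), (x=8, y=4), (x=7, y=5), (x=6, y=6), (x=5, y=7), (x=4, y=8), (x=3, y=9), (x=0, y=10), (x=2, y=10), (x=1, y=11)  <- goal reached here
One shortest path (8 moves): (x=0, y=4) -> (x=1, y=4) -> (x=2, y=4) -> (x=3, y=4) -> (x=4, y=4) -> (x=4, y=5) -> (x=4, y=6) -> (x=5, y=6) -> (x=5, y=7)

Answer: Shortest path length: 8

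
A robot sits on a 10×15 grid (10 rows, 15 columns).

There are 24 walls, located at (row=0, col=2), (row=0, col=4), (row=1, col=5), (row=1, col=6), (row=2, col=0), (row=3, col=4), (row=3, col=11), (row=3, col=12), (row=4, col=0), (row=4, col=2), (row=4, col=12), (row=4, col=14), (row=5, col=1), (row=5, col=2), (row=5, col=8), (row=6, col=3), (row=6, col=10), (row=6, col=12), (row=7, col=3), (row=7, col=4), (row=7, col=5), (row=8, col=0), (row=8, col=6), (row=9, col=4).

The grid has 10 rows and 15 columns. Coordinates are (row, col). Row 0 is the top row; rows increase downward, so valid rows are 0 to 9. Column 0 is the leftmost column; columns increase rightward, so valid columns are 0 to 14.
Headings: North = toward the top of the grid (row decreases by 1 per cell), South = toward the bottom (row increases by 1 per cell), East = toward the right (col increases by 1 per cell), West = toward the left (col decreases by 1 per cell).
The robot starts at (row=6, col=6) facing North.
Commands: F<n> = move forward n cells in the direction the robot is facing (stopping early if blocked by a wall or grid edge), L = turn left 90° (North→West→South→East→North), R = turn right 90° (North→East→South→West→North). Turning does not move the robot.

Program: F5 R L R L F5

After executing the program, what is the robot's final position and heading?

Answer: Final position: (row=2, col=6), facing North

Derivation:
Start: (row=6, col=6), facing North
  F5: move forward 4/5 (blocked), now at (row=2, col=6)
  R: turn right, now facing East
  L: turn left, now facing North
  R: turn right, now facing East
  L: turn left, now facing North
  F5: move forward 0/5 (blocked), now at (row=2, col=6)
Final: (row=2, col=6), facing North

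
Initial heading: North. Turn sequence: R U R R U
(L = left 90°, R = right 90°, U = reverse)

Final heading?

Answer: Final heading: West

Derivation:
Start: North
  R (right (90° clockwise)) -> East
  U (U-turn (180°)) -> West
  R (right (90° clockwise)) -> North
  R (right (90° clockwise)) -> East
  U (U-turn (180°)) -> West
Final: West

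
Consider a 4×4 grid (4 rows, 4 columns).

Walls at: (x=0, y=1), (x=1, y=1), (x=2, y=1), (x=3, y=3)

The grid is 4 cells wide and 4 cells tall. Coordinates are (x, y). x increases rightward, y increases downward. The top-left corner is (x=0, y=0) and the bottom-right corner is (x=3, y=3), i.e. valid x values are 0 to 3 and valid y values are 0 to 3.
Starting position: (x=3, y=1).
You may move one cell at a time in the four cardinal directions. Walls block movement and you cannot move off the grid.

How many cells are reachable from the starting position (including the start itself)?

BFS flood-fill from (x=3, y=1):
  Distance 0: (x=3, y=1)
  Distance 1: (x=3, y=0), (x=3, y=2)
  Distance 2: (x=2, y=0), (x=2, y=2)
  Distance 3: (x=1, y=0), (x=1, y=2), (x=2, y=3)
  Distance 4: (x=0, y=0), (x=0, y=2), (x=1, y=3)
  Distance 5: (x=0, y=3)
Total reachable: 12 (grid has 12 open cells total)

Answer: Reachable cells: 12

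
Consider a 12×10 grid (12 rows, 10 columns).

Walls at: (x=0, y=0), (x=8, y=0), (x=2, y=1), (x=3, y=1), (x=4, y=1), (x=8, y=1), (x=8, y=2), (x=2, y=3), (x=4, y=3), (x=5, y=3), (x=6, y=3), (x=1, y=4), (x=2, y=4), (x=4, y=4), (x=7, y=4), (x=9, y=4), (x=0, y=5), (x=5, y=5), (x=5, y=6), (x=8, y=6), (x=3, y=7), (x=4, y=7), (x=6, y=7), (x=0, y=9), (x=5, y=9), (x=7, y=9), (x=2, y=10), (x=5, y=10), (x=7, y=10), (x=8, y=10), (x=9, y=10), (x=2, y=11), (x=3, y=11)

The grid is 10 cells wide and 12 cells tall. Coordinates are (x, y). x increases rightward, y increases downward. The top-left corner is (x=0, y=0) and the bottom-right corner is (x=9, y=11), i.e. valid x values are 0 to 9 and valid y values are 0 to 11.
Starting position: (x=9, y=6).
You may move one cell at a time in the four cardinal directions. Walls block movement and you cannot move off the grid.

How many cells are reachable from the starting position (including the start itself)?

BFS flood-fill from (x=9, y=6):
  Distance 0: (x=9, y=6)
  Distance 1: (x=9, y=5), (x=9, y=7)
  Distance 2: (x=8, y=5), (x=8, y=7), (x=9, y=8)
  Distance 3: (x=8, y=4), (x=7, y=5), (x=7, y=7), (x=8, y=8), (x=9, y=9)
  Distance 4: (x=8, y=3), (x=6, y=5), (x=7, y=6), (x=7, y=8), (x=8, y=9)
  Distance 5: (x=7, y=3), (x=9, y=3), (x=6, y=4), (x=6, y=6), (x=6, y=8)
  Distance 6: (x=7, y=2), (x=9, y=2), (x=5, y=4), (x=5, y=8), (x=6, y=9)
  Distance 7: (x=7, y=1), (x=9, y=1), (x=6, y=2), (x=5, y=7), (x=4, y=8), (x=6, y=10)
  Distance 8: (x=7, y=0), (x=9, y=0), (x=6, y=1), (x=5, y=2), (x=3, y=8), (x=4, y=9), (x=6, y=11)
  Distance 9: (x=6, y=0), (x=5, y=1), (x=4, y=2), (x=2, y=8), (x=3, y=9), (x=4, y=10), (x=5, y=11), (x=7, y=11)
  Distance 10: (x=5, y=0), (x=3, y=2), (x=2, y=7), (x=1, y=8), (x=2, y=9), (x=3, y=10), (x=4, y=11), (x=8, y=11)
  Distance 11: (x=4, y=0), (x=2, y=2), (x=3, y=3), (x=2, y=6), (x=1, y=7), (x=0, y=8), (x=1, y=9), (x=9, y=11)
  Distance 12: (x=3, y=0), (x=1, y=2), (x=3, y=4), (x=2, y=5), (x=1, y=6), (x=3, y=6), (x=0, y=7), (x=1, y=10)
  Distance 13: (x=2, y=0), (x=1, y=1), (x=0, y=2), (x=1, y=3), (x=1, y=5), (x=3, y=5), (x=0, y=6), (x=4, y=6), (x=0, y=10), (x=1, y=11)
  Distance 14: (x=1, y=0), (x=0, y=1), (x=0, y=3), (x=4, y=5), (x=0, y=11)
  Distance 15: (x=0, y=4)
Total reachable: 87 (grid has 87 open cells total)

Answer: Reachable cells: 87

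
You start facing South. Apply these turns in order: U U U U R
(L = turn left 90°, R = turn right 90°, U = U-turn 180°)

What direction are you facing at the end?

Answer: Final heading: West

Derivation:
Start: South
  U (U-turn (180°)) -> North
  U (U-turn (180°)) -> South
  U (U-turn (180°)) -> North
  U (U-turn (180°)) -> South
  R (right (90° clockwise)) -> West
Final: West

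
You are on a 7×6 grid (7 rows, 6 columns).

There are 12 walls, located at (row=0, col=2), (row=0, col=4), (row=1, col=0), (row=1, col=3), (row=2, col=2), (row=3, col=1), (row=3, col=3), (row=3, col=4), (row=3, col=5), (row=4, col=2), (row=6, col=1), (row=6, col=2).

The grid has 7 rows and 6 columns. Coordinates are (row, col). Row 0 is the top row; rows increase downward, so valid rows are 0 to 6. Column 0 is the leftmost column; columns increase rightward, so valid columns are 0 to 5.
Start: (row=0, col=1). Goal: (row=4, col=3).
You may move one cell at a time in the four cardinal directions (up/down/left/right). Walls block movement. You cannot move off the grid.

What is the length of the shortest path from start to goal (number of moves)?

BFS from (row=0, col=1) until reaching (row=4, col=3):
  Distance 0: (row=0, col=1)
  Distance 1: (row=0, col=0), (row=1, col=1)
  Distance 2: (row=1, col=2), (row=2, col=1)
  Distance 3: (row=2, col=0)
  Distance 4: (row=3, col=0)
  Distance 5: (row=4, col=0)
  Distance 6: (row=4, col=1), (row=5, col=0)
  Distance 7: (row=5, col=1), (row=6, col=0)
  Distance 8: (row=5, col=2)
  Distance 9: (row=5, col=3)
  Distance 10: (row=4, col=3), (row=5, col=4), (row=6, col=3)  <- goal reached here
One shortest path (10 moves): (row=0, col=1) -> (row=1, col=1) -> (row=2, col=1) -> (row=2, col=0) -> (row=3, col=0) -> (row=4, col=0) -> (row=4, col=1) -> (row=5, col=1) -> (row=5, col=2) -> (row=5, col=3) -> (row=4, col=3)

Answer: Shortest path length: 10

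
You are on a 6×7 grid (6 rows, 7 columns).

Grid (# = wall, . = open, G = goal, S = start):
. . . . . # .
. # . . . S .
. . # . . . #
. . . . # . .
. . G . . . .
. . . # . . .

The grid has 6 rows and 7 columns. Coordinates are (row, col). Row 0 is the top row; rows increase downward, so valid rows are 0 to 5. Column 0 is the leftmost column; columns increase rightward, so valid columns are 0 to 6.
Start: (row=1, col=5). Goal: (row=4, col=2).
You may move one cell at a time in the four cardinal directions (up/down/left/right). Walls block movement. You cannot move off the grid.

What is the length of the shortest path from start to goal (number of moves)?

Answer: Shortest path length: 6

Derivation:
BFS from (row=1, col=5) until reaching (row=4, col=2):
  Distance 0: (row=1, col=5)
  Distance 1: (row=1, col=4), (row=1, col=6), (row=2, col=5)
  Distance 2: (row=0, col=4), (row=0, col=6), (row=1, col=3), (row=2, col=4), (row=3, col=5)
  Distance 3: (row=0, col=3), (row=1, col=2), (row=2, col=3), (row=3, col=6), (row=4, col=5)
  Distance 4: (row=0, col=2), (row=3, col=3), (row=4, col=4), (row=4, col=6), (row=5, col=5)
  Distance 5: (row=0, col=1), (row=3, col=2), (row=4, col=3), (row=5, col=4), (row=5, col=6)
  Distance 6: (row=0, col=0), (row=3, col=1), (row=4, col=2)  <- goal reached here
One shortest path (6 moves): (row=1, col=5) -> (row=1, col=4) -> (row=1, col=3) -> (row=2, col=3) -> (row=3, col=3) -> (row=3, col=2) -> (row=4, col=2)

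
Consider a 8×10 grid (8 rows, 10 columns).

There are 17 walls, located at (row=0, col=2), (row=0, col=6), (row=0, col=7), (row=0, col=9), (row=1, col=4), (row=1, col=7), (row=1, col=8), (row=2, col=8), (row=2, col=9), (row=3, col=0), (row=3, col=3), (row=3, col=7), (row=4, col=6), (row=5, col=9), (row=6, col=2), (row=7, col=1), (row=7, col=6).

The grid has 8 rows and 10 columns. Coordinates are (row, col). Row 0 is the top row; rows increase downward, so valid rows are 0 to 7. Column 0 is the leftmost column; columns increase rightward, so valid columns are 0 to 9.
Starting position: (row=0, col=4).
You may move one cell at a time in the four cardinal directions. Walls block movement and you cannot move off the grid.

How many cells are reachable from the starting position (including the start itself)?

BFS flood-fill from (row=0, col=4):
  Distance 0: (row=0, col=4)
  Distance 1: (row=0, col=3), (row=0, col=5)
  Distance 2: (row=1, col=3), (row=1, col=5)
  Distance 3: (row=1, col=2), (row=1, col=6), (row=2, col=3), (row=2, col=5)
  Distance 4: (row=1, col=1), (row=2, col=2), (row=2, col=4), (row=2, col=6), (row=3, col=5)
  Distance 5: (row=0, col=1), (row=1, col=0), (row=2, col=1), (row=2, col=7), (row=3, col=2), (row=3, col=4), (row=3, col=6), (row=4, col=5)
  Distance 6: (row=0, col=0), (row=2, col=0), (row=3, col=1), (row=4, col=2), (row=4, col=4), (row=5, col=5)
  Distance 7: (row=4, col=1), (row=4, col=3), (row=5, col=2), (row=5, col=4), (row=5, col=6), (row=6, col=5)
  Distance 8: (row=4, col=0), (row=5, col=1), (row=5, col=3), (row=5, col=7), (row=6, col=4), (row=6, col=6), (row=7, col=5)
  Distance 9: (row=4, col=7), (row=5, col=0), (row=5, col=8), (row=6, col=1), (row=6, col=3), (row=6, col=7), (row=7, col=4)
  Distance 10: (row=4, col=8), (row=6, col=0), (row=6, col=8), (row=7, col=3), (row=7, col=7)
  Distance 11: (row=3, col=8), (row=4, col=9), (row=6, col=9), (row=7, col=0), (row=7, col=2), (row=7, col=8)
  Distance 12: (row=3, col=9), (row=7, col=9)
Total reachable: 61 (grid has 63 open cells total)

Answer: Reachable cells: 61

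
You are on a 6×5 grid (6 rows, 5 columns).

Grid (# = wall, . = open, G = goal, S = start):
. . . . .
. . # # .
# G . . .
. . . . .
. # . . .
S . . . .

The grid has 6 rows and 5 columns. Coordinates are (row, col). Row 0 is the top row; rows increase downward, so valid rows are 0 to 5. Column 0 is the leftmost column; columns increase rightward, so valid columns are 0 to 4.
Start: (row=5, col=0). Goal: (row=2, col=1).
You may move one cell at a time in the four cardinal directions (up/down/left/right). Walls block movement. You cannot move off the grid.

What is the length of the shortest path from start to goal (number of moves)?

Answer: Shortest path length: 4

Derivation:
BFS from (row=5, col=0) until reaching (row=2, col=1):
  Distance 0: (row=5, col=0)
  Distance 1: (row=4, col=0), (row=5, col=1)
  Distance 2: (row=3, col=0), (row=5, col=2)
  Distance 3: (row=3, col=1), (row=4, col=2), (row=5, col=3)
  Distance 4: (row=2, col=1), (row=3, col=2), (row=4, col=3), (row=5, col=4)  <- goal reached here
One shortest path (4 moves): (row=5, col=0) -> (row=4, col=0) -> (row=3, col=0) -> (row=3, col=1) -> (row=2, col=1)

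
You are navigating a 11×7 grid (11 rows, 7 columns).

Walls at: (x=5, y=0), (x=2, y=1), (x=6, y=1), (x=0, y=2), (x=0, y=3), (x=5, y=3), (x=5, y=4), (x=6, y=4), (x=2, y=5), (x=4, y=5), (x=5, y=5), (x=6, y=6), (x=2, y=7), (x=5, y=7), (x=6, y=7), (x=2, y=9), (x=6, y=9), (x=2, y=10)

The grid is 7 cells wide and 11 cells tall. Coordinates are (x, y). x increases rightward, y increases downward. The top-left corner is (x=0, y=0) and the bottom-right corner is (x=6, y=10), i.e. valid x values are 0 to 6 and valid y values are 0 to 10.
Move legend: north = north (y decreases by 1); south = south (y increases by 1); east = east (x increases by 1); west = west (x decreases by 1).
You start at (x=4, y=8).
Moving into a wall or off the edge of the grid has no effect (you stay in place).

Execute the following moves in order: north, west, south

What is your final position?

Answer: Final position: (x=3, y=8)

Derivation:
Start: (x=4, y=8)
  north (north): (x=4, y=8) -> (x=4, y=7)
  west (west): (x=4, y=7) -> (x=3, y=7)
  south (south): (x=3, y=7) -> (x=3, y=8)
Final: (x=3, y=8)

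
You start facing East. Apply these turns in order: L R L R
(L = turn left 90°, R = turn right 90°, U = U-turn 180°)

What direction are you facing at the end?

Answer: Final heading: East

Derivation:
Start: East
  L (left (90° counter-clockwise)) -> North
  R (right (90° clockwise)) -> East
  L (left (90° counter-clockwise)) -> North
  R (right (90° clockwise)) -> East
Final: East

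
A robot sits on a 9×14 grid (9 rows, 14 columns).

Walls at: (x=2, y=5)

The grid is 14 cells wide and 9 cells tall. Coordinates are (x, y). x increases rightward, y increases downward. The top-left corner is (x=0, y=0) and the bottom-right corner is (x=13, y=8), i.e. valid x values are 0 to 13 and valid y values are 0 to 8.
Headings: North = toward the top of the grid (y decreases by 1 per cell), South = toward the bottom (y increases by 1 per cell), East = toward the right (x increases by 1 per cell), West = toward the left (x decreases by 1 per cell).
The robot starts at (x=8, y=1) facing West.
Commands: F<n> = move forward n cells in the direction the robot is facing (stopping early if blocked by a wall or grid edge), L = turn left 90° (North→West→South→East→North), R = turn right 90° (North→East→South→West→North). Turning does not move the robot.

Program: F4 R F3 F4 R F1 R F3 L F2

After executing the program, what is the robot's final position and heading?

Start: (x=8, y=1), facing West
  F4: move forward 4, now at (x=4, y=1)
  R: turn right, now facing North
  F3: move forward 1/3 (blocked), now at (x=4, y=0)
  F4: move forward 0/4 (blocked), now at (x=4, y=0)
  R: turn right, now facing East
  F1: move forward 1, now at (x=5, y=0)
  R: turn right, now facing South
  F3: move forward 3, now at (x=5, y=3)
  L: turn left, now facing East
  F2: move forward 2, now at (x=7, y=3)
Final: (x=7, y=3), facing East

Answer: Final position: (x=7, y=3), facing East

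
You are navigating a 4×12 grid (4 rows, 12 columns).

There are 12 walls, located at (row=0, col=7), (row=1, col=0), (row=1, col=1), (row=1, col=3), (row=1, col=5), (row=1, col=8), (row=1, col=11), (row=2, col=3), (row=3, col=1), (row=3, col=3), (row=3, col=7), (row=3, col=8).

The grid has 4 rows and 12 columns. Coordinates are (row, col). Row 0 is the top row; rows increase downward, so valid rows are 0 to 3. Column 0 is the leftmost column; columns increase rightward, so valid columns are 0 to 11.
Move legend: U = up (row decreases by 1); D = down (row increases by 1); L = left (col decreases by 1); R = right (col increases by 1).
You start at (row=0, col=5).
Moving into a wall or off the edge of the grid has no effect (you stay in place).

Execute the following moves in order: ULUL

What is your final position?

Answer: Final position: (row=0, col=3)

Derivation:
Start: (row=0, col=5)
  U (up): blocked, stay at (row=0, col=5)
  L (left): (row=0, col=5) -> (row=0, col=4)
  U (up): blocked, stay at (row=0, col=4)
  L (left): (row=0, col=4) -> (row=0, col=3)
Final: (row=0, col=3)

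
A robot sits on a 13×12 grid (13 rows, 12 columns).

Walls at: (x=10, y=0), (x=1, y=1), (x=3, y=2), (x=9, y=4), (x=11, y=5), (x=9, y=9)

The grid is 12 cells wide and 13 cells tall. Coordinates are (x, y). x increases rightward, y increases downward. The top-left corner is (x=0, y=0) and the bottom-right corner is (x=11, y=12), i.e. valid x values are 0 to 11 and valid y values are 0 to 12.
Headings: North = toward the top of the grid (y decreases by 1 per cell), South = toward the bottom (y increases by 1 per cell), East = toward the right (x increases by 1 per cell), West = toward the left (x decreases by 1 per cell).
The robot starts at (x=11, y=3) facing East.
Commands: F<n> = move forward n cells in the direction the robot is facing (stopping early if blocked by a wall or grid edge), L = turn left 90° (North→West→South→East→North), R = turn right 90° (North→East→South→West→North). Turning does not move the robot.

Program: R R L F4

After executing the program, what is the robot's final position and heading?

Answer: Final position: (x=11, y=4), facing South

Derivation:
Start: (x=11, y=3), facing East
  R: turn right, now facing South
  R: turn right, now facing West
  L: turn left, now facing South
  F4: move forward 1/4 (blocked), now at (x=11, y=4)
Final: (x=11, y=4), facing South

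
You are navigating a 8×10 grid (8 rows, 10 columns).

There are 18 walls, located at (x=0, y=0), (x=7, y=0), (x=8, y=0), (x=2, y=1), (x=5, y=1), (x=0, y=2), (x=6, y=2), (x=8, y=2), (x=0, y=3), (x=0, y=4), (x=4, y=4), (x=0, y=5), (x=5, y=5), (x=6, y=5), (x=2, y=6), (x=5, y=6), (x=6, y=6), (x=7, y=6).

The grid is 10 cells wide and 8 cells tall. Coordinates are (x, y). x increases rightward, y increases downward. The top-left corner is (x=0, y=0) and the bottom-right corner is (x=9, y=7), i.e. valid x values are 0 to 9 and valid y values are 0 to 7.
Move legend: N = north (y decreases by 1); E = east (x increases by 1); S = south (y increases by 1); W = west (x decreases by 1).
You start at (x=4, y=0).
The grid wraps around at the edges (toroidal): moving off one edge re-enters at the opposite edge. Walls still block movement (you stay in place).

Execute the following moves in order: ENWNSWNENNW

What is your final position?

Answer: Final position: (x=3, y=5)

Derivation:
Start: (x=4, y=0)
  E (east): (x=4, y=0) -> (x=5, y=0)
  N (north): (x=5, y=0) -> (x=5, y=7)
  W (west): (x=5, y=7) -> (x=4, y=7)
  N (north): (x=4, y=7) -> (x=4, y=6)
  S (south): (x=4, y=6) -> (x=4, y=7)
  W (west): (x=4, y=7) -> (x=3, y=7)
  N (north): (x=3, y=7) -> (x=3, y=6)
  E (east): (x=3, y=6) -> (x=4, y=6)
  N (north): (x=4, y=6) -> (x=4, y=5)
  N (north): blocked, stay at (x=4, y=5)
  W (west): (x=4, y=5) -> (x=3, y=5)
Final: (x=3, y=5)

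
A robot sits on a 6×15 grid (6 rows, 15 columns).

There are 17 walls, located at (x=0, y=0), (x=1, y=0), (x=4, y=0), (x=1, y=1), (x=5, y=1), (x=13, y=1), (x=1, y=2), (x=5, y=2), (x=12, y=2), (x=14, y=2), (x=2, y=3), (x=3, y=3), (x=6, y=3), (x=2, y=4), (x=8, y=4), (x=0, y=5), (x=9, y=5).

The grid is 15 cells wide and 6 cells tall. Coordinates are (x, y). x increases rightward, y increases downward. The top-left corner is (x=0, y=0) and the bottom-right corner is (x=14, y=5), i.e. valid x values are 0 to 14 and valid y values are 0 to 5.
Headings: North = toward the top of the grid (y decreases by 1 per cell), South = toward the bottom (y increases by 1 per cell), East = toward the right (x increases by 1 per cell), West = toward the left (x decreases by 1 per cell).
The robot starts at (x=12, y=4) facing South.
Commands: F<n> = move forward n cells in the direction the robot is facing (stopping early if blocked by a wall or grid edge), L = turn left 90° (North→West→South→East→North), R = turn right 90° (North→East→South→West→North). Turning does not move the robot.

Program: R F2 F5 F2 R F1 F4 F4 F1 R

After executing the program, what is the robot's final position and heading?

Answer: Final position: (x=9, y=0), facing East

Derivation:
Start: (x=12, y=4), facing South
  R: turn right, now facing West
  F2: move forward 2, now at (x=10, y=4)
  F5: move forward 1/5 (blocked), now at (x=9, y=4)
  F2: move forward 0/2 (blocked), now at (x=9, y=4)
  R: turn right, now facing North
  F1: move forward 1, now at (x=9, y=3)
  F4: move forward 3/4 (blocked), now at (x=9, y=0)
  F4: move forward 0/4 (blocked), now at (x=9, y=0)
  F1: move forward 0/1 (blocked), now at (x=9, y=0)
  R: turn right, now facing East
Final: (x=9, y=0), facing East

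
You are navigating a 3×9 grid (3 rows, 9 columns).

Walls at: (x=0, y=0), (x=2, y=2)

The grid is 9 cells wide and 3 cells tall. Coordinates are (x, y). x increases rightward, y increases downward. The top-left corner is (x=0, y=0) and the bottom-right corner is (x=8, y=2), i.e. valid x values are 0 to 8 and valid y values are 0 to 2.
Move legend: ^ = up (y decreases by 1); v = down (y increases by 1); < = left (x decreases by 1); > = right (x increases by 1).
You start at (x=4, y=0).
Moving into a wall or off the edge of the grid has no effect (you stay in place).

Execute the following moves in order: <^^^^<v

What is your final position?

Answer: Final position: (x=2, y=1)

Derivation:
Start: (x=4, y=0)
  < (left): (x=4, y=0) -> (x=3, y=0)
  [×4]^ (up): blocked, stay at (x=3, y=0)
  < (left): (x=3, y=0) -> (x=2, y=0)
  v (down): (x=2, y=0) -> (x=2, y=1)
Final: (x=2, y=1)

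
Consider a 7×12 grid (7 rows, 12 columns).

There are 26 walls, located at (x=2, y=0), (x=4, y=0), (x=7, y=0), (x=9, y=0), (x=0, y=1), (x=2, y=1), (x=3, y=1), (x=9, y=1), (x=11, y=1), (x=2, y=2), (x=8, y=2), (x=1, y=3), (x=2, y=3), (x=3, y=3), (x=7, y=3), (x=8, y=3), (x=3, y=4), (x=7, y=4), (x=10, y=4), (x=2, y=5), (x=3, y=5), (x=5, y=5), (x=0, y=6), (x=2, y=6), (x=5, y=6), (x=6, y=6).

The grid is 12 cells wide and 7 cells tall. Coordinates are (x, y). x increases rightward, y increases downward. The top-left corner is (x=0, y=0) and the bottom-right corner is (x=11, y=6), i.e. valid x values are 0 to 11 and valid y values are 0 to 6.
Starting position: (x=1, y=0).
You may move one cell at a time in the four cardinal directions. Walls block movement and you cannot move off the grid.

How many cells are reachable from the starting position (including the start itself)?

Answer: Reachable cells: 12

Derivation:
BFS flood-fill from (x=1, y=0):
  Distance 0: (x=1, y=0)
  Distance 1: (x=0, y=0), (x=1, y=1)
  Distance 2: (x=1, y=2)
  Distance 3: (x=0, y=2)
  Distance 4: (x=0, y=3)
  Distance 5: (x=0, y=4)
  Distance 6: (x=1, y=4), (x=0, y=5)
  Distance 7: (x=2, y=4), (x=1, y=5)
  Distance 8: (x=1, y=6)
Total reachable: 12 (grid has 58 open cells total)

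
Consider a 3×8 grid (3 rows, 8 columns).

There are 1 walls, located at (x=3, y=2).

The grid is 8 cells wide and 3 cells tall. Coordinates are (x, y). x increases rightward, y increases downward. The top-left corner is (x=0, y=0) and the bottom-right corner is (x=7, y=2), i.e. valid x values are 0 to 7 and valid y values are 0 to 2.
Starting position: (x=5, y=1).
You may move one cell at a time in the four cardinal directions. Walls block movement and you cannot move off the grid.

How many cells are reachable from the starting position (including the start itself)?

BFS flood-fill from (x=5, y=1):
  Distance 0: (x=5, y=1)
  Distance 1: (x=5, y=0), (x=4, y=1), (x=6, y=1), (x=5, y=2)
  Distance 2: (x=4, y=0), (x=6, y=0), (x=3, y=1), (x=7, y=1), (x=4, y=2), (x=6, y=2)
  Distance 3: (x=3, y=0), (x=7, y=0), (x=2, y=1), (x=7, y=2)
  Distance 4: (x=2, y=0), (x=1, y=1), (x=2, y=2)
  Distance 5: (x=1, y=0), (x=0, y=1), (x=1, y=2)
  Distance 6: (x=0, y=0), (x=0, y=2)
Total reachable: 23 (grid has 23 open cells total)

Answer: Reachable cells: 23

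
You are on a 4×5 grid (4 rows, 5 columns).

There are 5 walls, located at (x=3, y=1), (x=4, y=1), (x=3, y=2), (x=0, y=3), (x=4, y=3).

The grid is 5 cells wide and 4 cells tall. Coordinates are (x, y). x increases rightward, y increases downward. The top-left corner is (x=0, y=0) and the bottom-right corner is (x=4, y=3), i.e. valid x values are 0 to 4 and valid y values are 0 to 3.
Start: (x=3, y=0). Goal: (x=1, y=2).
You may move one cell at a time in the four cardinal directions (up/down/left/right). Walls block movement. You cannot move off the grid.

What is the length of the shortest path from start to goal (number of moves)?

Answer: Shortest path length: 4

Derivation:
BFS from (x=3, y=0) until reaching (x=1, y=2):
  Distance 0: (x=3, y=0)
  Distance 1: (x=2, y=0), (x=4, y=0)
  Distance 2: (x=1, y=0), (x=2, y=1)
  Distance 3: (x=0, y=0), (x=1, y=1), (x=2, y=2)
  Distance 4: (x=0, y=1), (x=1, y=2), (x=2, y=3)  <- goal reached here
One shortest path (4 moves): (x=3, y=0) -> (x=2, y=0) -> (x=1, y=0) -> (x=1, y=1) -> (x=1, y=2)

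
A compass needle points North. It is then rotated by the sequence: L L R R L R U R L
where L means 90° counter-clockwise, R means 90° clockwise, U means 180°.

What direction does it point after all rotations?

Start: North
  L (left (90° counter-clockwise)) -> West
  L (left (90° counter-clockwise)) -> South
  R (right (90° clockwise)) -> West
  R (right (90° clockwise)) -> North
  L (left (90° counter-clockwise)) -> West
  R (right (90° clockwise)) -> North
  U (U-turn (180°)) -> South
  R (right (90° clockwise)) -> West
  L (left (90° counter-clockwise)) -> South
Final: South

Answer: Final heading: South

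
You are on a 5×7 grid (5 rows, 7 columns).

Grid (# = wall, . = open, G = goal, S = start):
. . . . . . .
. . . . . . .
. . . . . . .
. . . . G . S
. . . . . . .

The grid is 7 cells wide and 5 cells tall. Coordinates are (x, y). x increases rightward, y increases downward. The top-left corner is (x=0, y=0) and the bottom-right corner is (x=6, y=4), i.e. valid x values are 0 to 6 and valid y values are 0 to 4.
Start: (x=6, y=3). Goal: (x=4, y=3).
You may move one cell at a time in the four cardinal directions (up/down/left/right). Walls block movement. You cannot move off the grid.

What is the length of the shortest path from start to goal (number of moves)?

BFS from (x=6, y=3) until reaching (x=4, y=3):
  Distance 0: (x=6, y=3)
  Distance 1: (x=6, y=2), (x=5, y=3), (x=6, y=4)
  Distance 2: (x=6, y=1), (x=5, y=2), (x=4, y=3), (x=5, y=4)  <- goal reached here
One shortest path (2 moves): (x=6, y=3) -> (x=5, y=3) -> (x=4, y=3)

Answer: Shortest path length: 2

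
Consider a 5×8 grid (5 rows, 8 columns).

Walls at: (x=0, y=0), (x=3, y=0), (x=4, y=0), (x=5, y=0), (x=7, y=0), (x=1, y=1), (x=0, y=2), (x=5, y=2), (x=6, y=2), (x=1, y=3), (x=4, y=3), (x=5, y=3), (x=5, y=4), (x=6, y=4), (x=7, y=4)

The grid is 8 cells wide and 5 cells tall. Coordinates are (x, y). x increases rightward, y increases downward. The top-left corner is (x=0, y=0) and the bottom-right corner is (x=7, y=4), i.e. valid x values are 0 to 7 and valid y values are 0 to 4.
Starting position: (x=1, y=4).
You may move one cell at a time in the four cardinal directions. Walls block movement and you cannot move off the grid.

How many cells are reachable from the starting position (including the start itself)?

BFS flood-fill from (x=1, y=4):
  Distance 0: (x=1, y=4)
  Distance 1: (x=0, y=4), (x=2, y=4)
  Distance 2: (x=0, y=3), (x=2, y=3), (x=3, y=4)
  Distance 3: (x=2, y=2), (x=3, y=3), (x=4, y=4)
  Distance 4: (x=2, y=1), (x=1, y=2), (x=3, y=2)
  Distance 5: (x=2, y=0), (x=3, y=1), (x=4, y=2)
  Distance 6: (x=1, y=0), (x=4, y=1)
  Distance 7: (x=5, y=1)
  Distance 8: (x=6, y=1)
  Distance 9: (x=6, y=0), (x=7, y=1)
  Distance 10: (x=7, y=2)
  Distance 11: (x=7, y=3)
  Distance 12: (x=6, y=3)
Total reachable: 24 (grid has 25 open cells total)

Answer: Reachable cells: 24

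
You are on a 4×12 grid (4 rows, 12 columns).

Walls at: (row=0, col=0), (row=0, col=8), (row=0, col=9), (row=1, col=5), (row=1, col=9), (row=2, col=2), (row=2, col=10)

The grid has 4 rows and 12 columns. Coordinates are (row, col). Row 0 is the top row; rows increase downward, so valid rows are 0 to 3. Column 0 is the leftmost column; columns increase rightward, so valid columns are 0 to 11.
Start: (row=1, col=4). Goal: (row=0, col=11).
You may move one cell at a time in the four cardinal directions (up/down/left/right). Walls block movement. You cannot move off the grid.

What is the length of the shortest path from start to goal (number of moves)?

Answer: Shortest path length: 12

Derivation:
BFS from (row=1, col=4) until reaching (row=0, col=11):
  Distance 0: (row=1, col=4)
  Distance 1: (row=0, col=4), (row=1, col=3), (row=2, col=4)
  Distance 2: (row=0, col=3), (row=0, col=5), (row=1, col=2), (row=2, col=3), (row=2, col=5), (row=3, col=4)
  Distance 3: (row=0, col=2), (row=0, col=6), (row=1, col=1), (row=2, col=6), (row=3, col=3), (row=3, col=5)
  Distance 4: (row=0, col=1), (row=0, col=7), (row=1, col=0), (row=1, col=6), (row=2, col=1), (row=2, col=7), (row=3, col=2), (row=3, col=6)
  Distance 5: (row=1, col=7), (row=2, col=0), (row=2, col=8), (row=3, col=1), (row=3, col=7)
  Distance 6: (row=1, col=8), (row=2, col=9), (row=3, col=0), (row=3, col=8)
  Distance 7: (row=3, col=9)
  Distance 8: (row=3, col=10)
  Distance 9: (row=3, col=11)
  Distance 10: (row=2, col=11)
  Distance 11: (row=1, col=11)
  Distance 12: (row=0, col=11), (row=1, col=10)  <- goal reached here
One shortest path (12 moves): (row=1, col=4) -> (row=2, col=4) -> (row=2, col=5) -> (row=2, col=6) -> (row=2, col=7) -> (row=2, col=8) -> (row=2, col=9) -> (row=3, col=9) -> (row=3, col=10) -> (row=3, col=11) -> (row=2, col=11) -> (row=1, col=11) -> (row=0, col=11)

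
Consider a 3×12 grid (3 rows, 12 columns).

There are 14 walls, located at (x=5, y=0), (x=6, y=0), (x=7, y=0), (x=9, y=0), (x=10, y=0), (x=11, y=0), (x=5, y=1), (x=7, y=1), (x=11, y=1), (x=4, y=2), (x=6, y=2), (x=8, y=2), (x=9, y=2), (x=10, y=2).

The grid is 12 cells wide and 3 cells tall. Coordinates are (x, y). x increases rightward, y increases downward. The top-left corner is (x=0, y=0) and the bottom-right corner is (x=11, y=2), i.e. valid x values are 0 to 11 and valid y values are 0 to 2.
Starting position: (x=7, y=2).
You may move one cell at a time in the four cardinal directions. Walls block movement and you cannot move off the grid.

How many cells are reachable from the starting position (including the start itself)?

BFS flood-fill from (x=7, y=2):
  Distance 0: (x=7, y=2)
Total reachable: 1 (grid has 22 open cells total)

Answer: Reachable cells: 1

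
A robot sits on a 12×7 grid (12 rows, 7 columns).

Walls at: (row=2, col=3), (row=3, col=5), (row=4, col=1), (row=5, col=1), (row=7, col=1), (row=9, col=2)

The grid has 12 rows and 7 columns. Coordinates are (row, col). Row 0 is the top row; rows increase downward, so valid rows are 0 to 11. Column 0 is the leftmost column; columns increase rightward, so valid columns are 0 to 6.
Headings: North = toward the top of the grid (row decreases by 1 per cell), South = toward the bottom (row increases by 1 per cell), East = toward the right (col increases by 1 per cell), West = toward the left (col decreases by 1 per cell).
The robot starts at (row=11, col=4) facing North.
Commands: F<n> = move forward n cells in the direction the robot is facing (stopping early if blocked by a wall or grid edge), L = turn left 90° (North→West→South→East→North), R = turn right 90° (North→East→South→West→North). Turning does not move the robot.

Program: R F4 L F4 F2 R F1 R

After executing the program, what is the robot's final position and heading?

Answer: Final position: (row=5, col=6), facing South

Derivation:
Start: (row=11, col=4), facing North
  R: turn right, now facing East
  F4: move forward 2/4 (blocked), now at (row=11, col=6)
  L: turn left, now facing North
  F4: move forward 4, now at (row=7, col=6)
  F2: move forward 2, now at (row=5, col=6)
  R: turn right, now facing East
  F1: move forward 0/1 (blocked), now at (row=5, col=6)
  R: turn right, now facing South
Final: (row=5, col=6), facing South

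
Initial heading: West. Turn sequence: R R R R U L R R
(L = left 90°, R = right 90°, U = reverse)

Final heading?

Answer: Final heading: South

Derivation:
Start: West
  R (right (90° clockwise)) -> North
  R (right (90° clockwise)) -> East
  R (right (90° clockwise)) -> South
  R (right (90° clockwise)) -> West
  U (U-turn (180°)) -> East
  L (left (90° counter-clockwise)) -> North
  R (right (90° clockwise)) -> East
  R (right (90° clockwise)) -> South
Final: South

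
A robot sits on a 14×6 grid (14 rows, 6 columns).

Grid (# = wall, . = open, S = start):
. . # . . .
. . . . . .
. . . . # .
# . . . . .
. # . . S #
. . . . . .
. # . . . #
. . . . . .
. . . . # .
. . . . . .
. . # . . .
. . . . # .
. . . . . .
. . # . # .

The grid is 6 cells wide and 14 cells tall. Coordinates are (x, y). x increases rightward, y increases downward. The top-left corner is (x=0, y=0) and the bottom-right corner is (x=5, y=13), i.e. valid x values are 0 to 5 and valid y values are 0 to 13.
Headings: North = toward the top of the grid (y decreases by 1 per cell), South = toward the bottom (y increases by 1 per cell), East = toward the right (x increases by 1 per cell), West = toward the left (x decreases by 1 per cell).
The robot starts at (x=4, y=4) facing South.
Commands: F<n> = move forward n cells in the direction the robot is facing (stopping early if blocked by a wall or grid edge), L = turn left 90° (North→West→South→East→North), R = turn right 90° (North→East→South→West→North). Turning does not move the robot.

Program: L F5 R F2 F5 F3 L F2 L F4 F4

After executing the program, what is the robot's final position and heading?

Start: (x=4, y=4), facing South
  L: turn left, now facing East
  F5: move forward 0/5 (blocked), now at (x=4, y=4)
  R: turn right, now facing South
  F2: move forward 2, now at (x=4, y=6)
  F5: move forward 1/5 (blocked), now at (x=4, y=7)
  F3: move forward 0/3 (blocked), now at (x=4, y=7)
  L: turn left, now facing East
  F2: move forward 1/2 (blocked), now at (x=5, y=7)
  L: turn left, now facing North
  F4: move forward 0/4 (blocked), now at (x=5, y=7)
  F4: move forward 0/4 (blocked), now at (x=5, y=7)
Final: (x=5, y=7), facing North

Answer: Final position: (x=5, y=7), facing North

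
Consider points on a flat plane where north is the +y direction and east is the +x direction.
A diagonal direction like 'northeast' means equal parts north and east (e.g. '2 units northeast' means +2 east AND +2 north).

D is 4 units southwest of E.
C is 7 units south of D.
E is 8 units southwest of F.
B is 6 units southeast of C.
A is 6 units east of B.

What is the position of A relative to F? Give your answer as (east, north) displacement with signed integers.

Place F at the origin (east=0, north=0).
  E is 8 units southwest of F: delta (east=-8, north=-8); E at (east=-8, north=-8).
  D is 4 units southwest of E: delta (east=-4, north=-4); D at (east=-12, north=-12).
  C is 7 units south of D: delta (east=+0, north=-7); C at (east=-12, north=-19).
  B is 6 units southeast of C: delta (east=+6, north=-6); B at (east=-6, north=-25).
  A is 6 units east of B: delta (east=+6, north=+0); A at (east=0, north=-25).
Therefore A relative to F: (east=0, north=-25).

Answer: A is at (east=0, north=-25) relative to F.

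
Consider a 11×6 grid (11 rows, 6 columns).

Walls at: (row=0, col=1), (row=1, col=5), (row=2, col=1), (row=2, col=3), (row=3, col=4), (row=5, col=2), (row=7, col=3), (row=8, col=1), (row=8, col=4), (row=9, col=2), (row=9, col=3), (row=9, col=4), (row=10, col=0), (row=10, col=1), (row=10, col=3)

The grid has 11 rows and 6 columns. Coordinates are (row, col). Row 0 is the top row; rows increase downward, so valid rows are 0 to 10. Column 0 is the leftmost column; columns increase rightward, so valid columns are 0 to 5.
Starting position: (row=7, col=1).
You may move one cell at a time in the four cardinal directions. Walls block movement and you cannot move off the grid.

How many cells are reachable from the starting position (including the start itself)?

BFS flood-fill from (row=7, col=1):
  Distance 0: (row=7, col=1)
  Distance 1: (row=6, col=1), (row=7, col=0), (row=7, col=2)
  Distance 2: (row=5, col=1), (row=6, col=0), (row=6, col=2), (row=8, col=0), (row=8, col=2)
  Distance 3: (row=4, col=1), (row=5, col=0), (row=6, col=3), (row=8, col=3), (row=9, col=0)
  Distance 4: (row=3, col=1), (row=4, col=0), (row=4, col=2), (row=5, col=3), (row=6, col=4), (row=9, col=1)
  Distance 5: (row=3, col=0), (row=3, col=2), (row=4, col=3), (row=5, col=4), (row=6, col=5), (row=7, col=4)
  Distance 6: (row=2, col=0), (row=2, col=2), (row=3, col=3), (row=4, col=4), (row=5, col=5), (row=7, col=5)
  Distance 7: (row=1, col=0), (row=1, col=2), (row=4, col=5), (row=8, col=5)
  Distance 8: (row=0, col=0), (row=0, col=2), (row=1, col=1), (row=1, col=3), (row=3, col=5), (row=9, col=5)
  Distance 9: (row=0, col=3), (row=1, col=4), (row=2, col=5), (row=10, col=5)
  Distance 10: (row=0, col=4), (row=2, col=4), (row=10, col=4)
  Distance 11: (row=0, col=5)
Total reachable: 50 (grid has 51 open cells total)

Answer: Reachable cells: 50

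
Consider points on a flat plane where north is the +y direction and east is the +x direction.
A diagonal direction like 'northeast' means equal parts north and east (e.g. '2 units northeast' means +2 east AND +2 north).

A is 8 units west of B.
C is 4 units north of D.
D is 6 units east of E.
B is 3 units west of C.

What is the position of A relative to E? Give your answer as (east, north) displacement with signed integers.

Answer: A is at (east=-5, north=4) relative to E.

Derivation:
Place E at the origin (east=0, north=0).
  D is 6 units east of E: delta (east=+6, north=+0); D at (east=6, north=0).
  C is 4 units north of D: delta (east=+0, north=+4); C at (east=6, north=4).
  B is 3 units west of C: delta (east=-3, north=+0); B at (east=3, north=4).
  A is 8 units west of B: delta (east=-8, north=+0); A at (east=-5, north=4).
Therefore A relative to E: (east=-5, north=4).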